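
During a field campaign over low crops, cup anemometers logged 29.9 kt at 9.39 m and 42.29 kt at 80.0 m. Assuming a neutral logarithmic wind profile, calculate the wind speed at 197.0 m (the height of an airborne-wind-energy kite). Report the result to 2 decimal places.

47.50 kt

Log law: V ∝ ln(z/z₀). From the pair, with r = V₁/V₂ = 0.70702,
ln z₀ = (ln z₁ − r·ln z₂)/(1 − r) = (2.2396 − 0.70702×4.3820)/0.29298 = -2.9304 → z₀ = 0.05337 m
V₃ = V₁ · ln(z₃/z₀)/ln(z₁/z₀) = 29.9 × 8.2136/5.1701 = 47.5018 kt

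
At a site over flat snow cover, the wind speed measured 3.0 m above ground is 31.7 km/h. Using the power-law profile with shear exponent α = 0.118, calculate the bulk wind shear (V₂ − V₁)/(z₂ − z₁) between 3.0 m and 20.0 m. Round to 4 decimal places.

0.4678 km/h/m

Power law: V₂ = V₁ · (z₂/z₁)^α = 31.7 × (6.6667)^0.118 = 39.6534 km/h
ΔV/Δz = (39.6534 − 31.7)/(20.0 − 3.0) = 7.9534/17.0000 = 0.46785 km/h/m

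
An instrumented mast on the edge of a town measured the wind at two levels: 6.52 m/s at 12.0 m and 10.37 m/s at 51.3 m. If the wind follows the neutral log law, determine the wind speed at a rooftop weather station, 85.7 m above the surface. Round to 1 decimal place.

Log law: V ∝ ln(z/z₀). From the pair, with r = V₁/V₂ = 0.62874,
ln z₀ = (ln z₁ − r·ln z₂)/(1 − r) = (2.4849 − 0.62874×3.9377)/0.37126 = 0.0246 → z₀ = 1.025 m
V₃ = V₁ · ln(z₃/z₀)/ln(z₁/z₀) = 6.52 × 4.4262/2.4603 = 11.7299 m/s

11.7 m/s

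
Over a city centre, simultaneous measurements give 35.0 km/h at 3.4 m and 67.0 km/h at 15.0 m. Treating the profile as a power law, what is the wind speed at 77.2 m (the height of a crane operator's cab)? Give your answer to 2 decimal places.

137.20 km/h

First find α: α = ln(V₂/V₁)/ln(z₂/z₁) = ln(67.0/35.0)/ln(15.0/3.4) = 0.64934/1.48427 = 0.4375
Extrapolate from 15.0 m to 77.2 m: V₃ = 67.0 × (77.2/15.0)^0.4375 = 67.0 × 2.0478 = 137.2003 km/h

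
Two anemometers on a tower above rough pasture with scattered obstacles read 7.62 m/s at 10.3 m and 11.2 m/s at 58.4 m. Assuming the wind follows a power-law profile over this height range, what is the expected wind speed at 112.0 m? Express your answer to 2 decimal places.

First find α: α = ln(V₂/V₁)/ln(z₂/z₁) = ln(11.2/7.62)/ln(58.4/10.3) = 0.38514/1.73517 = 0.2220
Extrapolate from 58.4 m to 112.0 m: V₃ = 11.2 × (112.0/58.4)^0.2220 = 11.2 × 1.1555 = 12.9416 m/s

12.94 m/s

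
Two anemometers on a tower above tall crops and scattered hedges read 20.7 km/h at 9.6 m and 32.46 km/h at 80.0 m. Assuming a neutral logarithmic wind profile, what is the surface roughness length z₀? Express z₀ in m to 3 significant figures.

z₀ ≈ 0.230 m

Log law: V(z) ∝ ln(z/z₀). With r = V₁/V₂ = 20.7/32.46 = 0.63771,
r · ln(z₂/z₀) = ln(z₁/z₀) ⇒ ln z₀ = (ln z₁ − r·ln z₂)/(1 − r)
ln z₀ = (2.26176 − 0.63771×4.38203) / 0.36229 = -1.4703
z₀ = exp(-1.4703) = 0.2298 m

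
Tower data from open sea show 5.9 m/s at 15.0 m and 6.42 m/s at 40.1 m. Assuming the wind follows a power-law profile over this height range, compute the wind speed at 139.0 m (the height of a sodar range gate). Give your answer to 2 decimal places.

First find α: α = ln(V₂/V₁)/ln(z₂/z₁) = ln(6.42/5.9)/ln(40.1/15.0) = 0.08447/0.98333 = 0.0859
Extrapolate from 40.1 m to 139.0 m: V₃ = 6.42 × (139.0/40.1)^0.0859 = 6.42 × 1.1127 = 7.1435 m/s

7.14 m/s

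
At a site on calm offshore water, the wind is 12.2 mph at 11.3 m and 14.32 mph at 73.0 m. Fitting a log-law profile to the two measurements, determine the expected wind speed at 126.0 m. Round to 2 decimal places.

14.94 mph

Log law: V ∝ ln(z/z₀). From the pair, with r = V₁/V₂ = 0.85196,
ln z₀ = (ln z₁ − r·ln z₂)/(1 − r) = (2.4248 − 0.85196×4.2905)/0.14804 = -8.3115 → z₀ = 0.0002457 m
V₃ = V₁ · ln(z₃/z₀)/ln(z₁/z₀) = 12.2 × 13.1478/10.7363 = 14.9402 mph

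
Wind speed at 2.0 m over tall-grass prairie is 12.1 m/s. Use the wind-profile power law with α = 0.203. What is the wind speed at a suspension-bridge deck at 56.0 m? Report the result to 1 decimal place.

Power-law profile: V₂ = V₁ · (z₂/z₁)^α
V₂ = 12.1 × (56.0/2.0)^0.203 = 12.1 × (28.0000)^0.203
    = 12.1 × 1.9669 = 23.7990 m/s

23.8 m/s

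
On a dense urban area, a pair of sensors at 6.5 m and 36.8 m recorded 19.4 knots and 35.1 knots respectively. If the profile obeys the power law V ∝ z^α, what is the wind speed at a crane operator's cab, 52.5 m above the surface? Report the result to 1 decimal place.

39.6 knots

First find α: α = ln(V₂/V₁)/ln(z₂/z₁) = ln(35.1/19.4)/ln(36.8/6.5) = 0.59293/1.73370 = 0.3420
Extrapolate from 36.8 m to 52.5 m: V₃ = 35.1 × (52.5/36.8)^0.3420 = 35.1 × 1.1292 = 39.6353 knots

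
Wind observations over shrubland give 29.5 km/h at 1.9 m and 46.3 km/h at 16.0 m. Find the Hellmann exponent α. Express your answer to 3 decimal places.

Power law: V₂/V₁ = (z₂/z₁)^α ⇒ α = ln(V₂/V₁) / ln(z₂/z₁)
α = ln(46.3/29.5) / ln(16.0/1.9) = ln(1.5695) / ln(8.4211)
  = 0.45075 / 2.13073 = 0.21155

α ≈ 0.212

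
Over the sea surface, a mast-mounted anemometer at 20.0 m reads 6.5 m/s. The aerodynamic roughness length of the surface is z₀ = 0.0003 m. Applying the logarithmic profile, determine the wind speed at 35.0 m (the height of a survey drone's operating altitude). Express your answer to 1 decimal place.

6.8 m/s

Log law: V(z) ∝ ln(z/z₀), so V₂/V₁ = ln(z₂/z₀) / ln(z₁/z₀).
ln(35.0/0.0003) = 11.6671, ln(20.0/0.0003) = 11.1075
V₂ = 6.5 × 11.6671/11.1075 = 6.5 × 1.0504 = 6.8275 m/s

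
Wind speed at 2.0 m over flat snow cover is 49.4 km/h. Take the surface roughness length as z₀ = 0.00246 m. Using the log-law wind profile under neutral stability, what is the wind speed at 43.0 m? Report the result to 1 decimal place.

72.0 km/h

Log law: V(z) ∝ ln(z/z₀), so V₂/V₁ = ln(z₂/z₀) / ln(z₁/z₀).
ln(43.0/0.00246) = 9.7688, ln(2.0/0.00246) = 6.7007
V₂ = 49.4 × 9.7688/6.7007 = 49.4 × 1.4579 = 72.0187 km/h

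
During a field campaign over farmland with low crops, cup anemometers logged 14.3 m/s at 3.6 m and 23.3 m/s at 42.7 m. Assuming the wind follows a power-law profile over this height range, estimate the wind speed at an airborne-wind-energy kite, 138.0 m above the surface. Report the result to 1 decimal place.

First find α: α = ln(V₂/V₁)/ln(z₂/z₁) = ln(23.3/14.3)/ln(42.7/3.6) = 0.48819/2.47327 = 0.1974
Extrapolate from 42.7 m to 138.0 m: V₃ = 23.3 × (138.0/42.7)^0.1974 = 23.3 × 1.2605 = 29.3708 m/s

29.4 m/s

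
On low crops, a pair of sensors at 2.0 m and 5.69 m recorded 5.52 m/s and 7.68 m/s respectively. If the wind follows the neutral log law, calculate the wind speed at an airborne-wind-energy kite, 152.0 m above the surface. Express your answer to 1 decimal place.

14.5 m/s

Log law: V ∝ ln(z/z₀). From the pair, with r = V₁/V₂ = 0.71875,
ln z₀ = (ln z₁ − r·ln z₂)/(1 − r) = (0.6931 − 0.71875×1.7387)/0.28125 = -1.9788 → z₀ = 0.1382 m
V₃ = V₁ · ln(z₃/z₀)/ln(z₁/z₀) = 5.52 × 7.0027/2.6720 = 14.4667 m/s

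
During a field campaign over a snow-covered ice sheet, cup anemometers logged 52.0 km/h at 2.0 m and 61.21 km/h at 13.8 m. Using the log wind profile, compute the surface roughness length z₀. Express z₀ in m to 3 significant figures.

z₀ ≈ 0.0000367 m

Log law: V(z) ∝ ln(z/z₀). With r = V₁/V₂ = 52.0/61.21 = 0.84953,
r · ln(z₂/z₀) = ln(z₁/z₀) ⇒ ln z₀ = (ln z₁ − r·ln z₂)/(1 − r)
ln z₀ = (0.69315 − 0.84953×2.62467) / 0.15047 = -10.2123
z₀ = exp(-10.2123) = 0.00003672 m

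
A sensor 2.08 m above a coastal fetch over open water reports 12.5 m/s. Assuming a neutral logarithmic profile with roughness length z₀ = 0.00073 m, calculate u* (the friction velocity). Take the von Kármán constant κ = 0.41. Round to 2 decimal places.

u* ≈ 0.64 m/s

Log law: V(z) = (u*/κ) · ln(z/z₀) ⇒ u* = κ · V / ln(z/z₀)
u* = 0.41 × 12.5 / ln(2.08/0.00073) = 0.41 × 12.5 / 7.9548
   = 5.1250 / 7.9548 = 0.6443 m/s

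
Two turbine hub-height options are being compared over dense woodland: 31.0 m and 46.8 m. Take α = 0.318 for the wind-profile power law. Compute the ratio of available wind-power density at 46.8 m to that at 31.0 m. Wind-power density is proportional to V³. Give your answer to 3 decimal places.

Speed ratio: V_B/V_A = (z_B/z_A)^α = (46.8/31.0)^0.318 = (1.5097)^0.318 = 1.13995
Power-density ratio: P_B/P_A = (V_B/V_A)³ = (1.13995)³ = 1.48134

1.481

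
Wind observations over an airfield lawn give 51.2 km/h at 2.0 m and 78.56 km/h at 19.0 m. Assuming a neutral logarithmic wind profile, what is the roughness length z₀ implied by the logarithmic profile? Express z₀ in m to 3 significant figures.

z₀ ≈ 0.0296 m

Log law: V(z) ∝ ln(z/z₀). With r = V₁/V₂ = 51.2/78.56 = 0.65173,
r · ln(z₂/z₀) = ln(z₁/z₀) ⇒ ln z₀ = (ln z₁ − r·ln z₂)/(1 − r)
ln z₀ = (0.69315 − 0.65173×2.94444) / 0.34827 = -3.5198
z₀ = exp(-3.5198) = 0.02961 m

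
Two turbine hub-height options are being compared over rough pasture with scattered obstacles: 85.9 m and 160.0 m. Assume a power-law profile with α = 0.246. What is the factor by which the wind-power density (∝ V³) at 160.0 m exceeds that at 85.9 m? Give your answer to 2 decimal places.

1.58

Speed ratio: V_B/V_A = (z_B/z_A)^α = (160.0/85.9)^0.246 = (1.8626)^0.246 = 1.16534
Power-density ratio: P_B/P_A = (V_B/V_A)³ = (1.16534)³ = 1.58254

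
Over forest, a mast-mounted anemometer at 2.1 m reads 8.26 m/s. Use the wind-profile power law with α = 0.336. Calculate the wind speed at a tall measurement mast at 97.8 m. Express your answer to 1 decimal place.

Power-law profile: V₂ = V₁ · (z₂/z₁)^α
V₂ = 8.26 × (97.8/2.1)^0.336 = 8.26 × (46.5714)^0.336
    = 8.26 × 3.6349 = 30.0240 m/s

30.0 m/s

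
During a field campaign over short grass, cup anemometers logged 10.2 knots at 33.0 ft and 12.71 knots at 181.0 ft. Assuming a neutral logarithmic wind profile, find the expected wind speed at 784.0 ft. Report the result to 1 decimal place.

14.9 knots

Log law: V ∝ ln(z/z₀). From the pair, with r = V₁/V₂ = 0.80252,
ln z₀ = (ln z₁ − r·ln z₂)/(1 − r) = (3.4965 − 0.80252×5.1985)/0.19748 = -3.4199 → z₀ = 0.03271 ft
V₃ = V₁ · ln(z₃/z₀)/ln(z₁/z₀) = 10.2 × 10.0844/6.9165 = 14.8718 knots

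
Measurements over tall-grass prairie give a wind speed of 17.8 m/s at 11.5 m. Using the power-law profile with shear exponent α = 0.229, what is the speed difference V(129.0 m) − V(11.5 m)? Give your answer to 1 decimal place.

Power law: V₂ = V₁ · (z₂/z₁)^α = 17.8 × (11.2174)^0.229 = 30.9632 m/s
ΔV = 30.9632 − 17.8 = 13.1632 m/s

13.2 m/s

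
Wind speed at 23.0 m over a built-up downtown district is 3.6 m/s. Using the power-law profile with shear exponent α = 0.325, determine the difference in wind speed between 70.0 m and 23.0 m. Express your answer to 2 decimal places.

Power law: V₂ = V₁ · (z₂/z₁)^α = 3.6 × (3.0435)^0.325 = 5.1689 m/s
ΔV = 5.1689 − 3.6 = 1.5689 m/s

1.57 m/s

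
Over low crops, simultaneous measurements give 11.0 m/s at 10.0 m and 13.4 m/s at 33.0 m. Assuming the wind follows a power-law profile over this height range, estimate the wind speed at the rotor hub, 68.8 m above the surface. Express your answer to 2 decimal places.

First find α: α = ln(V₂/V₁)/ln(z₂/z₁) = ln(13.4/11.0)/ln(33.0/10.0) = 0.19736/1.19392 = 0.1653
Extrapolate from 33.0 m to 68.8 m: V₃ = 13.4 × (68.8/33.0)^0.1653 = 13.4 × 1.1291 = 15.1303 m/s

15.13 m/s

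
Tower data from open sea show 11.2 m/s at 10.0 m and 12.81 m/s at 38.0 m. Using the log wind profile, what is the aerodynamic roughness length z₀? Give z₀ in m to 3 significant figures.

Log law: V(z) ∝ ln(z/z₀). With r = V₁/V₂ = 11.2/12.81 = 0.87432,
r · ln(z₂/z₀) = ln(z₁/z₀) ⇒ ln z₀ = (ln z₁ − r·ln z₂)/(1 − r)
ln z₀ = (2.30259 − 0.87432×3.63759) / 0.12568 = -6.9844
z₀ = exp(-6.9844) = 0.0009262 m

z₀ ≈ 0.000926 m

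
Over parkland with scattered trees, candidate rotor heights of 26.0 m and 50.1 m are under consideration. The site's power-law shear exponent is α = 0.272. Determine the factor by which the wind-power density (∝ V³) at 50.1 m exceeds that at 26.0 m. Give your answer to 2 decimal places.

1.71

Speed ratio: V_B/V_A = (z_B/z_A)^α = (50.1/26.0)^0.272 = (1.9269)^0.272 = 1.19532
Power-density ratio: P_B/P_A = (V_B/V_A)³ = (1.19532)³ = 1.70785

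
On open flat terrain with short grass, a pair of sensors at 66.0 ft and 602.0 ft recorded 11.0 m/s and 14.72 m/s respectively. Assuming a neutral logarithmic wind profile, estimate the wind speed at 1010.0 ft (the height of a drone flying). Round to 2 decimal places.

Log law: V ∝ ln(z/z₀). From the pair, with r = V₁/V₂ = 0.74728,
ln z₀ = (ln z₁ − r·ln z₂)/(1 − r) = (4.1897 − 0.74728×6.4003)/0.25272 = -2.3471 → z₀ = 0.09565 ft
V₃ = V₁ · ln(z₃/z₀)/ln(z₁/z₀) = 11.0 × 9.2648/6.5367 = 15.5908 m/s

15.59 m/s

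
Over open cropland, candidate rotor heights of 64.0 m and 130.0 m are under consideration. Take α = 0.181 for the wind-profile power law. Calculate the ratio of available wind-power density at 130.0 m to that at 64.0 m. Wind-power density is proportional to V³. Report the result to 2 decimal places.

1.47

Speed ratio: V_B/V_A = (z_B/z_A)^α = (130.0/64.0)^0.181 = (2.0312)^0.181 = 1.13686
Power-density ratio: P_B/P_A = (V_B/V_A)³ = (1.13686)³ = 1.46932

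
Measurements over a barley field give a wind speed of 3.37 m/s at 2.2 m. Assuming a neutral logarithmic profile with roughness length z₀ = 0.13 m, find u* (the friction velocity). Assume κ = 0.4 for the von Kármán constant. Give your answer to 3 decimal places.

u* ≈ 0.477 m/s

Log law: V(z) = (u*/κ) · ln(z/z₀) ⇒ u* = κ · V / ln(z/z₀)
u* = 0.4 × 3.37 / ln(2.2/0.13) = 0.4 × 3.37 / 2.8287
   = 1.3480 / 2.8287 = 0.4765 m/s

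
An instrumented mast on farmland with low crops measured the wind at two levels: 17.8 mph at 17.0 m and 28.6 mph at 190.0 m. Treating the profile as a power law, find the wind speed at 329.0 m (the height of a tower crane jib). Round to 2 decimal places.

31.86 mph

First find α: α = ln(V₂/V₁)/ln(z₂/z₁) = ln(28.6/17.8)/ln(190.0/17.0) = 0.47421/2.41381 = 0.1965
Extrapolate from 190.0 m to 329.0 m: V₃ = 28.6 × (329.0/190.0)^0.1965 = 28.6 × 1.1139 = 31.8573 mph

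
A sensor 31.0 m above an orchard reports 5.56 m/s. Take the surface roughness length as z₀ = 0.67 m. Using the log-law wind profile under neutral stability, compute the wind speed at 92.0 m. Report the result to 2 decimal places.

7.14 m/s

Log law: V(z) ∝ ln(z/z₀), so V₂/V₁ = ln(z₂/z₀) / ln(z₁/z₀).
ln(92.0/0.67) = 4.9223, ln(31.0/0.67) = 3.8345
V₂ = 5.56 × 4.9223/3.8345 = 5.56 × 1.2837 = 7.1373 m/s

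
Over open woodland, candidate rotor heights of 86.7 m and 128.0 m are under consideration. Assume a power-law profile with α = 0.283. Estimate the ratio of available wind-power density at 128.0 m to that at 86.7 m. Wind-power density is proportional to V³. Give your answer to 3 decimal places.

Speed ratio: V_B/V_A = (z_B/z_A)^α = (128.0/86.7)^0.283 = (1.4764)^0.283 = 1.11656
Power-density ratio: P_B/P_A = (V_B/V_A)³ = (1.11656)³ = 1.39201

1.392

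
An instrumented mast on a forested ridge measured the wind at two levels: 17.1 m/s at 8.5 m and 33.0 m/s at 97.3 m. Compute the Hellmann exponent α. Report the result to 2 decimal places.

Power law: V₂/V₁ = (z₂/z₁)^α ⇒ α = ln(V₂/V₁) / ln(z₂/z₁)
α = ln(33.0/17.1) / ln(97.3/8.5) = ln(1.9298) / ln(11.4471)
  = 0.65743 / 2.43773 = 0.26969

α ≈ 0.27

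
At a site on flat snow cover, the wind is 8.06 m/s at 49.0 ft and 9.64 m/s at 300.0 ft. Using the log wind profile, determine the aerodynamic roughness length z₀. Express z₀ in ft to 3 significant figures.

Log law: V(z) ∝ ln(z/z₀). With r = V₁/V₂ = 8.06/9.64 = 0.83610,
r · ln(z₂/z₀) = ln(z₁/z₀) ⇒ ln z₀ = (ln z₁ − r·ln z₂)/(1 − r)
ln z₀ = (3.89182 − 0.83610×5.70378) / 0.16390 = -5.3515
z₀ = exp(-5.3515) = 0.004741 ft

z₀ ≈ 0.00474 ft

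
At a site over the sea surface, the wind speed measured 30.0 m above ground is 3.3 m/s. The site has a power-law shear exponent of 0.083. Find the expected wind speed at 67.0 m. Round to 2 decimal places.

Power-law profile: V₂ = V₁ · (z₂/z₁)^α
V₂ = 3.3 × (67.0/30.0)^0.083 = 3.3 × (2.2333)^0.083
    = 3.3 × 1.0690 = 3.5276 m/s

3.53 m/s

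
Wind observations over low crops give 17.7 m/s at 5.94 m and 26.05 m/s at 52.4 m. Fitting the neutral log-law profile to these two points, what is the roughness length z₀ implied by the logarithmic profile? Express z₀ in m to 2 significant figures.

Log law: V(z) ∝ ln(z/z₀). With r = V₁/V₂ = 17.7/26.05 = 0.67946,
r · ln(z₂/z₀) = ln(z₁/z₀) ⇒ ln z₀ = (ln z₁ − r·ln z₂)/(1 − r)
ln z₀ = (1.78171 − 0.67946×3.95891) / 0.32054 = -2.8334
z₀ = exp(-2.8334) = 0.05881 m

z₀ ≈ 0.059 m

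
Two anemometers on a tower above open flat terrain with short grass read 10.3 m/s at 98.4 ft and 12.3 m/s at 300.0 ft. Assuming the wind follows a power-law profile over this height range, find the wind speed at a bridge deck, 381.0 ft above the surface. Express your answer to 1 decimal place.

First find α: α = ln(V₂/V₁)/ln(z₂/z₁) = ln(12.3/10.3)/ln(300.0/98.4) = 0.17746/1.11474 = 0.1592
Extrapolate from 300.0 ft to 381.0 ft: V₃ = 12.3 × (381.0/300.0)^0.1592 = 12.3 × 1.0388 = 12.7770 m/s

12.8 m/s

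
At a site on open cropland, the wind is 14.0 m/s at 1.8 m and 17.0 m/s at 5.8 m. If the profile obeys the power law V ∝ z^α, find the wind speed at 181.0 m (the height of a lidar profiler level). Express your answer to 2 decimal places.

First find α: α = ln(V₂/V₁)/ln(z₂/z₁) = ln(17.0/14.0)/ln(5.8/1.8) = 0.19416/1.17007 = 0.1659
Extrapolate from 5.8 m to 181.0 m: V₃ = 17.0 × (181.0/5.8)^0.1659 = 17.0 × 1.7699 = 30.0883 m/s

30.09 m/s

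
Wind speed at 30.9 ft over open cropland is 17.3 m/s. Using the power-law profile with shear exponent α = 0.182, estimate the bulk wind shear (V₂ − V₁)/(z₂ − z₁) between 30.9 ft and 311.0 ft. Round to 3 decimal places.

Power law: V₂ = V₁ · (z₂/z₁)^α = 17.3 × (10.0647)^0.182 = 26.3364 m/s
ΔV/Δz = (26.3364 − 17.3)/(311.0 − 30.9) = 9.0364/280.1000 = 0.03226 m/s/ft

0.032 m/s/ft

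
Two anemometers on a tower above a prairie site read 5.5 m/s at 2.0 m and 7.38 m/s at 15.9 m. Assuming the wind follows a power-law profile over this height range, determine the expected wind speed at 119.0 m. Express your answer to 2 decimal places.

9.82 m/s

First find α: α = ln(V₂/V₁)/ln(z₂/z₁) = ln(7.38/5.5)/ln(15.9/2.0) = 0.29403/2.07317 = 0.1418
Extrapolate from 15.9 m to 119.0 m: V₃ = 7.38 × (119.0/15.9)^0.1418 = 7.38 × 1.3304 = 9.8182 m/s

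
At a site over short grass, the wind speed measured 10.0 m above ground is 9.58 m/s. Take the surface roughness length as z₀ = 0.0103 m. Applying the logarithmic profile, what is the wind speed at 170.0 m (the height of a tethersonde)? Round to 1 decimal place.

13.5 m/s

Log law: V(z) ∝ ln(z/z₀), so V₂/V₁ = ln(z₂/z₀) / ln(z₁/z₀).
ln(170.0/0.0103) = 9.7114, ln(10.0/0.0103) = 6.8782
V₂ = 9.58 × 9.7114/6.8782 = 9.58 × 1.4119 = 13.5261 m/s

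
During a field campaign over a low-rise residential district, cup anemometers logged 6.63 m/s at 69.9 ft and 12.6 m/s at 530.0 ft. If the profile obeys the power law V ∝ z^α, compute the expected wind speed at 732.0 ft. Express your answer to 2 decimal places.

First find α: α = ln(V₂/V₁)/ln(z₂/z₁) = ln(12.6/6.63)/ln(530.0/69.9) = 0.64209/2.02581 = 0.3170
Extrapolate from 530.0 ft to 732.0 ft: V₃ = 12.6 × (732.0/530.0)^0.3170 = 12.6 × 1.1078 = 13.9579 m/s

13.96 m/s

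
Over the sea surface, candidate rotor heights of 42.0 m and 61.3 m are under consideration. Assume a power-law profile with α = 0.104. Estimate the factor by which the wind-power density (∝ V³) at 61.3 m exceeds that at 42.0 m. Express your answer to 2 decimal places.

Speed ratio: V_B/V_A = (z_B/z_A)^α = (61.3/42.0)^0.104 = (1.4595)^0.104 = 1.04011
Power-density ratio: P_B/P_A = (V_B/V_A)³ = (1.04011)³ = 1.12521

1.13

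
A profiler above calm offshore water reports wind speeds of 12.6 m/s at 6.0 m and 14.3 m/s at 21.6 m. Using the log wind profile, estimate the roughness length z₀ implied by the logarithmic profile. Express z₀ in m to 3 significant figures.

Log law: V(z) ∝ ln(z/z₀). With r = V₁/V₂ = 12.6/14.3 = 0.88112,
r · ln(z₂/z₀) = ln(z₁/z₀) ⇒ ln z₀ = (ln z₁ − r·ln z₂)/(1 − r)
ln z₀ = (1.79176 − 0.88112×3.07269) / 0.11888 = -7.7022
z₀ = exp(-7.7022) = 0.0004518 m

z₀ ≈ 0.000452 m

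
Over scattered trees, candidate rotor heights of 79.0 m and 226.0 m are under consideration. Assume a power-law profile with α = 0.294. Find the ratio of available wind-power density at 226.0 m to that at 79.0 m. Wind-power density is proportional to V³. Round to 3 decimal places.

2.527

Speed ratio: V_B/V_A = (z_B/z_A)^α = (226.0/79.0)^0.294 = (2.8608)^0.294 = 1.36209
Power-density ratio: P_B/P_A = (V_B/V_A)³ = (1.36209)³ = 2.52707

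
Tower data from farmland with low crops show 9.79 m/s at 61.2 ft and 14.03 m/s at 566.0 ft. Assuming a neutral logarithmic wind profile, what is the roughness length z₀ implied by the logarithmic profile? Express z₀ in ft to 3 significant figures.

z₀ ≈ 0.360 ft

Log law: V(z) ∝ ln(z/z₀). With r = V₁/V₂ = 9.79/14.03 = 0.69779,
r · ln(z₂/z₀) = ln(z₁/z₀) ⇒ ln z₀ = (ln z₁ − r·ln z₂)/(1 − r)
ln z₀ = (4.11415 − 0.69779×6.33859) / 0.30221 = -1.0220
z₀ = exp(-1.0220) = 0.3599 ft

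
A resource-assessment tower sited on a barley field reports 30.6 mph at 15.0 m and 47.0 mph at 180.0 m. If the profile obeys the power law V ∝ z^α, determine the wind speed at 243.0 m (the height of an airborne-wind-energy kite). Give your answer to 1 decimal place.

49.5 mph

First find α: α = ln(V₂/V₁)/ln(z₂/z₁) = ln(47.0/30.6)/ln(180.0/15.0) = 0.42915/2.48491 = 0.1727
Extrapolate from 180.0 m to 243.0 m: V₃ = 47.0 × (243.0/180.0)^0.1727 = 47.0 × 1.0532 = 49.5002 mph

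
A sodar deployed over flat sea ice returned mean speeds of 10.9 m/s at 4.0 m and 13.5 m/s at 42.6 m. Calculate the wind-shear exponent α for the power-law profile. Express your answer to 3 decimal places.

α ≈ 0.090

Power law: V₂/V₁ = (z₂/z₁)^α ⇒ α = ln(V₂/V₁) / ln(z₂/z₁)
α = ln(13.5/10.9) / ln(42.6/4.0) = ln(1.2385) / ln(10.6500)
  = 0.21393 / 2.36556 = 0.09043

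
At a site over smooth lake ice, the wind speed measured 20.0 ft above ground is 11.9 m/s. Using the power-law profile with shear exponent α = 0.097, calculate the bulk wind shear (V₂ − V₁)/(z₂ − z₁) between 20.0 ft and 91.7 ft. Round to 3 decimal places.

0.026 m/s/ft

Power law: V₂ = V₁ · (z₂/z₁)^α = 11.9 × (4.5850)^0.097 = 13.7942 m/s
ΔV/Δz = (13.7942 − 11.9)/(91.7 − 20.0) = 1.8942/71.7000 = 0.02642 m/s/ft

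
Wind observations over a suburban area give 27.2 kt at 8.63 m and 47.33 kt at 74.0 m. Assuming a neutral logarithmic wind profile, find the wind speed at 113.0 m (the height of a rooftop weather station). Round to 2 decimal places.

51.30 kt

Log law: V ∝ ln(z/z₀). From the pair, with r = V₁/V₂ = 0.57469,
ln z₀ = (ln z₁ − r·ln z₂)/(1 − r) = (2.1552 − 0.57469×4.3041)/0.42531 = -0.7483 → z₀ = 0.4732 m
V₃ = V₁ · ln(z₃/z₀)/ln(z₁/z₀) = 27.2 × 5.4757/2.9035 = 51.2957 kt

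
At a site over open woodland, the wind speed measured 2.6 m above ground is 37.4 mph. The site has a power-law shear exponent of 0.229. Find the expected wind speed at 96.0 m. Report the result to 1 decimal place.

85.5 mph

Power-law profile: V₂ = V₁ · (z₂/z₁)^α
V₂ = 37.4 × (96.0/2.6)^0.229 = 37.4 × (36.9231)^0.229
    = 37.4 × 2.2851 = 85.4639 mph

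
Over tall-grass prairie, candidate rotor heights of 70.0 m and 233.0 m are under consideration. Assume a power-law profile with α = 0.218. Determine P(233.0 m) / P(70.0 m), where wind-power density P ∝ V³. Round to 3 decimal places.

2.196

Speed ratio: V_B/V_A = (z_B/z_A)^α = (233.0/70.0)^0.218 = (3.3286)^0.218 = 1.29973
Power-density ratio: P_B/P_A = (V_B/V_A)³ = (1.29973)³ = 2.19562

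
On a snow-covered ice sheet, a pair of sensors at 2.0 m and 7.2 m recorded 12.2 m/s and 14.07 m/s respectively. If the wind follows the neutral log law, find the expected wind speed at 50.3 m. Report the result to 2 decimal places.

16.91 m/s

Log law: V ∝ ln(z/z₀). From the pair, with r = V₁/V₂ = 0.86709,
ln z₀ = (ln z₁ − r·ln z₂)/(1 − r) = (0.6931 − 0.86709×1.9741)/0.13291 = -7.6637 → z₀ = 0.0004695 m
V₃ = V₁ · ln(z₃/z₀)/ln(z₁/z₀) = 12.2 × 11.5818/8.3569 = 16.9079 m/s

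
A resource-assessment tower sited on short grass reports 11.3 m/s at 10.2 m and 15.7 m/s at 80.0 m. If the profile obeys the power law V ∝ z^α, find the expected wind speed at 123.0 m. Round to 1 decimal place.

First find α: α = ln(V₂/V₁)/ln(z₂/z₁) = ln(15.7/11.3)/ln(80.0/10.2) = 0.32886/2.05964 = 0.1597
Extrapolate from 80.0 m to 123.0 m: V₃ = 15.7 × (123.0/80.0)^0.1597 = 15.7 × 1.0711 = 16.8162 m/s

16.8 m/s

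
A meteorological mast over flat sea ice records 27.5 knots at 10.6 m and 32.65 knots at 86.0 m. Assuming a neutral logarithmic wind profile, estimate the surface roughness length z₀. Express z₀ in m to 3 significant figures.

z₀ ≈ 0.000148 m

Log law: V(z) ∝ ln(z/z₀). With r = V₁/V₂ = 27.5/32.65 = 0.84227,
r · ln(z₂/z₀) = ln(z₁/z₀) ⇒ ln z₀ = (ln z₁ − r·ln z₂)/(1 − r)
ln z₀ = (2.36085 − 0.84227×4.45435) / 0.15773 = -8.8180
z₀ = exp(-8.8180) = 0.0001480 m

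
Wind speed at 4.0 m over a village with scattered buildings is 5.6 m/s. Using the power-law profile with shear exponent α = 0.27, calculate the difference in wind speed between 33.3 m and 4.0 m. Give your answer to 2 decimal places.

Power law: V₂ = V₁ · (z₂/z₁)^α = 5.6 × (8.3250)^0.27 = 9.9241 m/s
ΔV = 9.9241 − 5.6 = 4.3241 m/s

4.32 m/s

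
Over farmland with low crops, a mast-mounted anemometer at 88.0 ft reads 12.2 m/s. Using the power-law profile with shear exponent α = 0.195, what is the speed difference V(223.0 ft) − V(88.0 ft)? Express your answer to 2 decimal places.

2.43 m/s

Power law: V₂ = V₁ · (z₂/z₁)^α = 12.2 × (2.5341)^0.195 = 14.6253 m/s
ΔV = 14.6253 − 12.2 = 2.4253 m/s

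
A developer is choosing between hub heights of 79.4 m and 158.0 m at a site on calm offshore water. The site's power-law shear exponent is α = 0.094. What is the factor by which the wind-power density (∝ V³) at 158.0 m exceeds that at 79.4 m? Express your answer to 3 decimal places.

1.214

Speed ratio: V_B/V_A = (z_B/z_A)^α = (158.0/79.4)^0.094 = (1.9899)^0.094 = 1.06682
Power-density ratio: P_B/P_A = (V_B/V_A)³ = (1.06682)³ = 1.21415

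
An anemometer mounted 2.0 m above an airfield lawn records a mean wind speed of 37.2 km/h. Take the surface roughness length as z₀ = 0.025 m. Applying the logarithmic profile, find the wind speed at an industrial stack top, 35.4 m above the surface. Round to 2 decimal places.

61.59 km/h

Log law: V(z) ∝ ln(z/z₀), so V₂/V₁ = ln(z₂/z₀) / ln(z₁/z₀).
ln(35.4/0.025) = 7.2556, ln(2.0/0.025) = 4.3820
V₂ = 37.2 × 7.2556/4.3820 = 37.2 × 1.6558 = 61.5943 km/h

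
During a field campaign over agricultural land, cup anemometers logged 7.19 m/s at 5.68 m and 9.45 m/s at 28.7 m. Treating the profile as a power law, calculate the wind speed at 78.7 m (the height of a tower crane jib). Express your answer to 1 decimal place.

11.2 m/s

First find α: α = ln(V₂/V₁)/ln(z₂/z₁) = ln(9.45/7.19)/ln(28.7/5.68) = 0.27332/1.61995 = 0.1687
Extrapolate from 28.7 m to 78.7 m: V₃ = 9.45 × (78.7/28.7)^0.1687 = 9.45 × 1.1855 = 11.2034 m/s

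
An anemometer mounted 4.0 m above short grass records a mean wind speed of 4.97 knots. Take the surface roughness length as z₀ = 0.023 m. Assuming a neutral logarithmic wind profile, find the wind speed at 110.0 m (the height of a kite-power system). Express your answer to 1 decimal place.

Log law: V(z) ∝ ln(z/z₀), so V₂/V₁ = ln(z₂/z₀) / ln(z₁/z₀).
ln(110.0/0.023) = 8.4727, ln(4.0/0.023) = 5.1586
V₂ = 4.97 × 8.4727/5.1586 = 4.97 × 1.6425 = 8.1630 knots

8.2 knots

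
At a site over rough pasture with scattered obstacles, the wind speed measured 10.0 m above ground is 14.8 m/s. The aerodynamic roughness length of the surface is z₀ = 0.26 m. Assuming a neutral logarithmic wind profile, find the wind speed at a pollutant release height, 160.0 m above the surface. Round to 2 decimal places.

Log law: V(z) ∝ ln(z/z₀), so V₂/V₁ = ln(z₂/z₀) / ln(z₁/z₀).
ln(160.0/0.26) = 6.4222, ln(10.0/0.26) = 3.6497
V₂ = 14.8 × 6.4222/3.6497 = 14.8 × 1.7597 = 26.0433 m/s

26.04 m/s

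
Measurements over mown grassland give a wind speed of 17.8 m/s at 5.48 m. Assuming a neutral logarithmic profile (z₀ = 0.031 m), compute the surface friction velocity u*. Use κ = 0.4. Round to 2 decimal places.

u* ≈ 1.38 m/s

Log law: V(z) = (u*/κ) · ln(z/z₀) ⇒ u* = κ · V / ln(z/z₀)
u* = 0.4 × 17.8 / ln(5.48/0.031) = 0.4 × 17.8 / 5.1749
   = 7.1200 / 5.1749 = 1.3759 m/s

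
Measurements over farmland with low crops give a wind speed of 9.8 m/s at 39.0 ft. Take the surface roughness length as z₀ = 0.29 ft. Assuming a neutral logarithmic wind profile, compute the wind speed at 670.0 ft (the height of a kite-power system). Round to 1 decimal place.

Log law: V(z) ∝ ln(z/z₀), so V₂/V₁ = ln(z₂/z₀) / ln(z₁/z₀).
ln(670.0/0.29) = 7.7452, ln(39.0/0.29) = 4.9014
V₂ = 9.8 × 7.7452/4.9014 = 9.8 × 1.5802 = 15.4858 m/s

15.5 m/s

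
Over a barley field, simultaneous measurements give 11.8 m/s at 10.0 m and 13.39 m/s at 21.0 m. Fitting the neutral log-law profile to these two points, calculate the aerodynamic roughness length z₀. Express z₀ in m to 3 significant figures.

z₀ ≈ 0.0406 m

Log law: V(z) ∝ ln(z/z₀). With r = V₁/V₂ = 11.8/13.39 = 0.88125,
r · ln(z₂/z₀) = ln(z₁/z₀) ⇒ ln z₀ = (ln z₁ − r·ln z₂)/(1 − r)
ln z₀ = (2.30259 − 0.88125×3.04452) / 0.11875 = -3.2036
z₀ = exp(-3.2036) = 0.04062 m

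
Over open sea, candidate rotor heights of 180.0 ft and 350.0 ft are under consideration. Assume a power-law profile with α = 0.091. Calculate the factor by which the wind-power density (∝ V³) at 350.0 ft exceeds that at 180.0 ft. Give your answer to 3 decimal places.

1.199

Speed ratio: V_B/V_A = (z_B/z_A)^α = (350.0/180.0)^0.091 = (1.9444)^0.091 = 1.06238
Power-density ratio: P_B/P_A = (V_B/V_A)³ = (1.06238)³ = 1.19906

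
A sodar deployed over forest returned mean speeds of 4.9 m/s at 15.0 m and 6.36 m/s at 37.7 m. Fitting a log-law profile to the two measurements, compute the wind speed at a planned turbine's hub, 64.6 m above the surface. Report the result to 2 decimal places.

7.21 m/s

Log law: V ∝ ln(z/z₀). From the pair, with r = V₁/V₂ = 0.77044,
ln z₀ = (ln z₁ − r·ln z₂)/(1 − r) = (2.7081 − 0.77044×3.6297)/0.22956 = -0.3850 → z₀ = 0.6804 m
V₃ = V₁ · ln(z₃/z₀)/ln(z₁/z₀) = 4.9 × 4.5532/3.0931 = 7.2132 m/s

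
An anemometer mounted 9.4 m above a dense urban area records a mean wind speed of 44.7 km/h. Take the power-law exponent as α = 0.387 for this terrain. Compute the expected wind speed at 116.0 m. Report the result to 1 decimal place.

118.2 km/h

Power-law profile: V₂ = V₁ · (z₂/z₁)^α
V₂ = 44.7 × (116.0/9.4)^0.387 = 44.7 × (12.3404)^0.387
    = 44.7 × 2.6445 = 118.2095 km/h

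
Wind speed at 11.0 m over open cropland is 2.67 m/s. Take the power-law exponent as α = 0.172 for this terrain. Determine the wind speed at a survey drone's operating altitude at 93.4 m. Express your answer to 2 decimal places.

3.86 m/s

Power-law profile: V₂ = V₁ · (z₂/z₁)^α
V₂ = 2.67 × (93.4/11.0)^0.172 = 2.67 × (8.4909)^0.172
    = 2.67 × 1.4447 = 3.8574 m/s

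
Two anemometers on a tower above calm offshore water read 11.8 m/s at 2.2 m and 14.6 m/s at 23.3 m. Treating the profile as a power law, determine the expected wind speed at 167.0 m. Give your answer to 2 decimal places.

First find α: α = ln(V₂/V₁)/ln(z₂/z₁) = ln(14.6/11.8)/ln(23.3/2.2) = 0.21292/2.36000 = 0.0902
Extrapolate from 23.3 m to 167.0 m: V₃ = 14.6 × (167.0/23.3)^0.0902 = 14.6 × 1.1945 = 17.4391 m/s

17.44 m/s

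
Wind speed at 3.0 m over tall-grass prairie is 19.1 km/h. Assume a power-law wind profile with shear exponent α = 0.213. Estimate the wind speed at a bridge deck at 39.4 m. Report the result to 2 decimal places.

Power-law profile: V₂ = V₁ · (z₂/z₁)^α
V₂ = 19.1 × (39.4/3.0)^0.213 = 19.1 × (13.1333)^0.213
    = 19.1 × 1.7307 = 33.0558 km/h

33.06 km/h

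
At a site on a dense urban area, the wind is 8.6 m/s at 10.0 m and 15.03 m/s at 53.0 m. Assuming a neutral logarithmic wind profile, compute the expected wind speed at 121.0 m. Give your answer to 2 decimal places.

Log law: V ∝ ln(z/z₀). From the pair, with r = V₁/V₂ = 0.57219,
ln z₀ = (ln z₁ − r·ln z₂)/(1 − r) = (2.3026 − 0.57219×3.9703)/0.42781 = 0.0721 → z₀ = 1.075 m
V₃ = V₁ · ln(z₃/z₀)/ln(z₁/z₀) = 8.6 × 4.7237/2.2305 = 18.2128 m/s

18.21 m/s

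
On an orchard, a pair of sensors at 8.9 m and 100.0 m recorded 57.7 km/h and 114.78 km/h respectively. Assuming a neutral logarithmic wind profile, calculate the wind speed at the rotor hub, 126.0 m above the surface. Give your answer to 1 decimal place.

120.2 km/h

Log law: V ∝ ln(z/z₀). From the pair, with r = V₁/V₂ = 0.50270,
ln z₀ = (ln z₁ − r·ln z₂)/(1 − r) = (2.1861 − 0.50270×4.6052)/0.49730 = -0.2593 → z₀ = 0.7716 m
V₃ = V₁ · ln(z₃/z₀)/ln(z₁/z₀) = 57.7 × 5.0956/2.4454 = 120.2332 km/h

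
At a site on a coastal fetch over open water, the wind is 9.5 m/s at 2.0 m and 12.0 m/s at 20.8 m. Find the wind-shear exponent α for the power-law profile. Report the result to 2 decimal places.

Power law: V₂/V₁ = (z₂/z₁)^α ⇒ α = ln(V₂/V₁) / ln(z₂/z₁)
α = ln(12.0/9.5) / ln(20.8/2.0) = ln(1.2632) / ln(10.4000)
  = 0.23361 / 2.34181 = 0.09976

α ≈ 0.10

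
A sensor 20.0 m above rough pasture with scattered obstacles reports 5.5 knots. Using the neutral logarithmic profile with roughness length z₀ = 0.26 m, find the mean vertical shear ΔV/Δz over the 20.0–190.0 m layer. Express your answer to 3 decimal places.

Log law: V₂ = V₁ · ln(z₂/z₀)/ln(z₁/z₀) = 5.5 × 6.5941/4.3428 = 8.3512 knots
ΔV/Δz = (8.3512 − 5.5)/(190.0 − 20.0) = 2.8512/170.0000 = 0.01677 knots/m

0.017 knots/m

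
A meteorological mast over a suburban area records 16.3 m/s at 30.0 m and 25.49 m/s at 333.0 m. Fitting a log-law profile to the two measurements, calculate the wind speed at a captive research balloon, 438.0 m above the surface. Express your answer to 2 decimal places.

Log law: V ∝ ln(z/z₀). From the pair, with r = V₁/V₂ = 0.63947,
ln z₀ = (ln z₁ − r·ln z₂)/(1 − r) = (3.4012 − 0.63947×5.8081)/0.36053 = -0.8679 → z₀ = 0.4198 m
V₃ = V₁ · ln(z₃/z₀)/ln(z₁/z₀) = 16.3 × 6.9501/4.2691 = 26.5365 m/s

26.54 m/s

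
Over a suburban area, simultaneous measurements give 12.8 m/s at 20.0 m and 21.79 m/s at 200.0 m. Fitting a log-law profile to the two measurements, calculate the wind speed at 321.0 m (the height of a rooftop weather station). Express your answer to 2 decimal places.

23.64 m/s

Log law: V ∝ ln(z/z₀). From the pair, with r = V₁/V₂ = 0.58743,
ln z₀ = (ln z₁ − r·ln z₂)/(1 − r) = (2.9957 − 0.58743×5.2983)/0.41257 = -0.2827 → z₀ = 0.7537 m
V₃ = V₁ · ln(z₃/z₀)/ln(z₁/z₀) = 12.8 × 6.0541/3.2784 = 23.6372 m/s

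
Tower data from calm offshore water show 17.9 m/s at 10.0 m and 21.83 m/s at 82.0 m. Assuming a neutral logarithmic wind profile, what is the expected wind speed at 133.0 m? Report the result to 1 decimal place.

22.7 m/s

Log law: V ∝ ln(z/z₀). From the pair, with r = V₁/V₂ = 0.81997,
ln z₀ = (ln z₁ − r·ln z₂)/(1 − r) = (2.3026 − 0.81997×4.4067)/0.18003 = -7.2811 → z₀ = 0.0006884 m
V₃ = V₁ · ln(z₃/z₀)/ln(z₁/z₀) = 17.9 × 12.1715/9.5837 = 22.7333 m/s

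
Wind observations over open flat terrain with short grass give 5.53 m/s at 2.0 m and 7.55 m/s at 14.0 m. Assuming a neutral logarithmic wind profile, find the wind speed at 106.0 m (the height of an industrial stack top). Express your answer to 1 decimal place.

Log law: V ∝ ln(z/z₀). From the pair, with r = V₁/V₂ = 0.73245,
ln z₀ = (ln z₁ − r·ln z₂)/(1 − r) = (0.6931 − 0.73245×2.6391)/0.26755 = -4.6340 → z₀ = 0.009716 m
V₃ = V₁ · ln(z₃/z₀)/ln(z₁/z₀) = 5.53 × 9.2975/5.3272 = 9.6515 m/s

9.7 m/s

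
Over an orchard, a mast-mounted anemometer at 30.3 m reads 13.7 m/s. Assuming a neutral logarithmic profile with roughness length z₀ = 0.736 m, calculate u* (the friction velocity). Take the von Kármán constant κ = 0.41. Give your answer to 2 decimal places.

u* ≈ 1.51 m/s

Log law: V(z) = (u*/κ) · ln(z/z₀) ⇒ u* = κ · V / ln(z/z₀)
u* = 0.41 × 13.7 / ln(30.3/0.736) = 0.41 × 13.7 / 3.7177
   = 5.6170 / 3.7177 = 1.5109 m/s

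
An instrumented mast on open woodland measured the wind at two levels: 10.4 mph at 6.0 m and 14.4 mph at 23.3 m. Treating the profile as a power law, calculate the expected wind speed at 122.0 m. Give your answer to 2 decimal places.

21.42 mph

First find α: α = ln(V₂/V₁)/ln(z₂/z₁) = ln(14.4/10.4)/ln(23.3/6.0) = 0.32542/1.35669 = 0.2399
Extrapolate from 23.3 m to 122.0 m: V₃ = 14.4 × (122.0/23.3)^0.2399 = 14.4 × 1.4875 = 21.4203 mph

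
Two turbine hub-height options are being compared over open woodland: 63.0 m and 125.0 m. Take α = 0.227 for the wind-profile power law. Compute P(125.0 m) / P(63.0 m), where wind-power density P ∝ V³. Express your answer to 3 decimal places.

1.595

Speed ratio: V_B/V_A = (z_B/z_A)^α = (125.0/63.0)^0.227 = (1.9841)^0.227 = 1.16828
Power-density ratio: P_B/P_A = (V_B/V_A)³ = (1.16828)³ = 1.59457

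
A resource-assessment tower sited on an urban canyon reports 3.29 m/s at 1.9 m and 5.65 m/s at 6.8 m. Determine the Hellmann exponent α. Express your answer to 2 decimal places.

α ≈ 0.42

Power law: V₂/V₁ = (z₂/z₁)^α ⇒ α = ln(V₂/V₁) / ln(z₂/z₁)
α = ln(5.65/3.29) / ln(6.8/1.9) = ln(1.7173) / ln(3.5789)
  = 0.54077 / 1.27507 = 0.42411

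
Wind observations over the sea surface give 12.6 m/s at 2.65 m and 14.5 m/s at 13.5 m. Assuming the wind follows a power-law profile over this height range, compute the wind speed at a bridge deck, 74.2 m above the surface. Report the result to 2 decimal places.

First find α: α = ln(V₂/V₁)/ln(z₂/z₁) = ln(14.5/12.6)/ln(13.5/2.65) = 0.14045/1.62813 = 0.0863
Extrapolate from 13.5 m to 74.2 m: V₃ = 14.5 × (74.2/13.5)^0.0863 = 14.5 × 1.1584 = 16.7962 m/s

16.80 m/s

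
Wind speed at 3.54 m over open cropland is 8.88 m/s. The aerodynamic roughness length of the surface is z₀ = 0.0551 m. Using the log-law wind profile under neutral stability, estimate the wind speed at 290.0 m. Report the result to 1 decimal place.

Log law: V(z) ∝ ln(z/z₀), so V₂/V₁ = ln(z₂/z₀) / ln(z₁/z₀).
ln(290.0/0.0551) = 8.5685, ln(3.54/0.0551) = 4.1627
V₂ = 8.88 × 8.5685/4.1627 = 8.88 × 2.0584 = 18.2784 m/s

18.3 m/s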